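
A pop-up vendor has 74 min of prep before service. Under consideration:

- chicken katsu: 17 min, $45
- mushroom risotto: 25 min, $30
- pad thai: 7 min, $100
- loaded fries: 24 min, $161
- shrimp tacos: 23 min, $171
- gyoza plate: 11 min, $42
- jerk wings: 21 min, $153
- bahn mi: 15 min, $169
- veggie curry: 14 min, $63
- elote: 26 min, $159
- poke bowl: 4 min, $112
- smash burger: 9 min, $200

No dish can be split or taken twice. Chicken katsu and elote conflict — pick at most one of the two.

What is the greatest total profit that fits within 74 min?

815

Pad thai + shrimp tacos + bahn mi + veggie curry + poke bowl + smash burger uses 72 of the 74 min and totals 815.
Next best is shrimp tacos + jerk wings + bahn mi + poke bowl + smash burger at 805 (72 min) — short by 10.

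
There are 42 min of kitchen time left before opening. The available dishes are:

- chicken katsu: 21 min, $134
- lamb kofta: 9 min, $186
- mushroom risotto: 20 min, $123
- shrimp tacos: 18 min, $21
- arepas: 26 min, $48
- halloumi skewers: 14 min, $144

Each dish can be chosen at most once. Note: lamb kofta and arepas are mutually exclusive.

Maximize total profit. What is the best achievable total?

The ratio ordering already packs tightly: lamb kofta + shrimp tacos + halloumi skewers, 41 min, 351.
Runner-up lamb kofta + halloumi skewers tops out at 330.

351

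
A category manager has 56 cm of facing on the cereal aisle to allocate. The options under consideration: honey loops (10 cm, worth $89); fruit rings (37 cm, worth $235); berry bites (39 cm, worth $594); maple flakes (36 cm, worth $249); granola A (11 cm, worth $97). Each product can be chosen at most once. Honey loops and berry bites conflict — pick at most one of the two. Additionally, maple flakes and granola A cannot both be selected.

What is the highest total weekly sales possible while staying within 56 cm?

691

Taking berry bites + granola A: 50 cm used, 691 in weekly sales.
Runner-up berry bites tops out at 594.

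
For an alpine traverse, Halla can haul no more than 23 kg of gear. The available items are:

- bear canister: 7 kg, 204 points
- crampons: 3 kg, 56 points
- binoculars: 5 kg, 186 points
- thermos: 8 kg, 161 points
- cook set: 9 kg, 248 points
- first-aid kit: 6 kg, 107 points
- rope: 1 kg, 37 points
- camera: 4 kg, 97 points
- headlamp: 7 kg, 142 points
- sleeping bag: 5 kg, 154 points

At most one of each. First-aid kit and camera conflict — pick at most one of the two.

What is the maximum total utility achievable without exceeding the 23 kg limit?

685

Filling by ratio: bear canister + binoculars + rope + camera + sleeping bag for 678, with 1 kg left unused.
The 8 kg tied up in bear canister and rope is better spent on cook set — total rises to 685 (23 kg).
Nothing else feasible within 23 kg beats 685.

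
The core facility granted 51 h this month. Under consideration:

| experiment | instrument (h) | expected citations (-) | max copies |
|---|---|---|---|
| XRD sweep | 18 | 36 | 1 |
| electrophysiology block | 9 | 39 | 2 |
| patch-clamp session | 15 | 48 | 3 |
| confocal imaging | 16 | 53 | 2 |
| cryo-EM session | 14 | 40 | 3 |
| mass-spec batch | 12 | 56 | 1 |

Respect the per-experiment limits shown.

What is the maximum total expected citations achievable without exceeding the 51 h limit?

191

Taking the top-ratio experiments first gives 2×electrophysiology block + confocal imaging + mass-spec batch for 187 (46 h).
The 25 h tied up in electrophysiology block and confocal imaging is better spent on 2×patch-clamp session — total rises to 191 (51 h).
Every other selection either busts 51 h or exceeds an availability limit or fails to beat 191.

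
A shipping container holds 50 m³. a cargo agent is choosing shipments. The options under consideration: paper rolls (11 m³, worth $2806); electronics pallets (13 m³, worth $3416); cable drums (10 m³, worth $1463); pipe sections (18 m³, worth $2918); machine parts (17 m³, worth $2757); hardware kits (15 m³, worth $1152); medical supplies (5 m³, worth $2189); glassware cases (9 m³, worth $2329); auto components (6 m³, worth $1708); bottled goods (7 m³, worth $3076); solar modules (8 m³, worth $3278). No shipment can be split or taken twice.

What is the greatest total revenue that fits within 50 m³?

16473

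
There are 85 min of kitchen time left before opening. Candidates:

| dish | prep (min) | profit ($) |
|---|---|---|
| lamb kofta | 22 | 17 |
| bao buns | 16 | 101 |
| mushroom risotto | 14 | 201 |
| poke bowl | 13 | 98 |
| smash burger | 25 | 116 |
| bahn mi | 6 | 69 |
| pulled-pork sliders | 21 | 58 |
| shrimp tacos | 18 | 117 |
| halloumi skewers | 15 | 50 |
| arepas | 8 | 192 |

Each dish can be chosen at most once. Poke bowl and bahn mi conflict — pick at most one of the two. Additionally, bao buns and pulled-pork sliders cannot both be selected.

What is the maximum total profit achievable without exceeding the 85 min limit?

759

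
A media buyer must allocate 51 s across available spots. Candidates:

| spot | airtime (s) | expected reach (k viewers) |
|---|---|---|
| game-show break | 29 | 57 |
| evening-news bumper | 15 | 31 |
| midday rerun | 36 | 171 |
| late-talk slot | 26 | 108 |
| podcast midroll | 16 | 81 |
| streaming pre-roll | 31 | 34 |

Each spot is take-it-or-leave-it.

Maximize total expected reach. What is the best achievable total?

A density-first pass picks late-talk slot + podcast midroll — 189 at 42 s.
Dropping late-talk slot and podcast midroll frees 42 s; slotting in evening-news bumper + midday rerun (51 s) lifts the total to 202 at 51 s.

202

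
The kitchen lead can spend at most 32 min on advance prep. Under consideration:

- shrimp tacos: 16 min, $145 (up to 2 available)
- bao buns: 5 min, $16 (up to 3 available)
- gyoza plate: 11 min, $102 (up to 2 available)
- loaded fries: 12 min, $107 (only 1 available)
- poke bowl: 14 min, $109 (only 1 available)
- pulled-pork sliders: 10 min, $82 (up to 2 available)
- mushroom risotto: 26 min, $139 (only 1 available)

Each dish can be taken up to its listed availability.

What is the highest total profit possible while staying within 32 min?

290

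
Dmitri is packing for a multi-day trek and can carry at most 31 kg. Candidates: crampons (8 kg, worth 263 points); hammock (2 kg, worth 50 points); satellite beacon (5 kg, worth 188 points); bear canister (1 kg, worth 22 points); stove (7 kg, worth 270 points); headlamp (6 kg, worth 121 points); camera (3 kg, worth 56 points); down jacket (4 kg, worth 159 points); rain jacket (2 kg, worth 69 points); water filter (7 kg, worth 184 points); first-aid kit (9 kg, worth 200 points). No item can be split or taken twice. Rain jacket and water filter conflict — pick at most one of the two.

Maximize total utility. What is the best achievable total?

1064

A density-first pass picks crampons + hammock + satellite beacon + bear canister + stove + down jacket + rain jacket — 1021 at 29 kg.
Dropping hammock and bear canister and rain jacket frees 5 kg; slotting in water filter (7 kg) lifts the total to 1064 at 31 kg.
That's the maximum — no feasible swap from here does better than 1064.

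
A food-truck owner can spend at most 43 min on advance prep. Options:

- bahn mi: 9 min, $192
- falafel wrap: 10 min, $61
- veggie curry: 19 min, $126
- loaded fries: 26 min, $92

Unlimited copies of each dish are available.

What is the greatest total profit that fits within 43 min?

768

4×bahn mi uses 36 of the 43 min and totals 768.
No other feasible combination exceeds 768.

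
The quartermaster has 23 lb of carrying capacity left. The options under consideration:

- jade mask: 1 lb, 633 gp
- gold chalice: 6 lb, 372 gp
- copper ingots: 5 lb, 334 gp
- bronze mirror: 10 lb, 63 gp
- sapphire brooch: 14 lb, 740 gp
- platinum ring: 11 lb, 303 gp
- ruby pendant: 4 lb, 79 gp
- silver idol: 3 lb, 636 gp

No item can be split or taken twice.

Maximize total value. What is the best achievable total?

The ratio heuristic lands on jade mask + gold chalice + copper ingots + ruby pendant + silver idol (2054) but leaves 4 lb idle.
Replace gold chalice and ruby pendant with sapphire brooch: the trade gains 289 net, giving 2343 at 23 lb.
The closest alternative, jade mask + sapphire brooch + ruby pendant + silver idol, reaches only 2088.

2343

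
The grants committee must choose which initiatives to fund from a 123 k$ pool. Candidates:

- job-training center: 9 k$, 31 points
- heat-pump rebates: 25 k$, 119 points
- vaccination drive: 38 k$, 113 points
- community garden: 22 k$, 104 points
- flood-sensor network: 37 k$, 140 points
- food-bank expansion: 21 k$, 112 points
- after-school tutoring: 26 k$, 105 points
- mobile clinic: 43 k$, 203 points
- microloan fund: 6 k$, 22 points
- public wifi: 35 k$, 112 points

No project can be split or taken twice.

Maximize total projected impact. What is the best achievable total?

Greedy by ratio would take heat-pump rebates + community garden + food-bank expansion + mobile clinic + microloan fund: 117 k$ used, total 560.
Replace microloan fund with job-training center: the trade gains 9 net, giving 569 at 120 k$.

569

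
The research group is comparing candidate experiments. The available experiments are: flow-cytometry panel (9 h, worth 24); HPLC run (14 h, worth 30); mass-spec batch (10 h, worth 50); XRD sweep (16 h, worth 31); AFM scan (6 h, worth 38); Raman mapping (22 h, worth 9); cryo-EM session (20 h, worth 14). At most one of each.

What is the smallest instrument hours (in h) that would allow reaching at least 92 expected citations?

Need the lightest bundle worth ≥ 92.
Taking flow-cytometry panel + mass-spec batch + AFM scan gives 112 (≥ 92) for 25 h.
Any bundle with less than 25 h falls short of 92.

25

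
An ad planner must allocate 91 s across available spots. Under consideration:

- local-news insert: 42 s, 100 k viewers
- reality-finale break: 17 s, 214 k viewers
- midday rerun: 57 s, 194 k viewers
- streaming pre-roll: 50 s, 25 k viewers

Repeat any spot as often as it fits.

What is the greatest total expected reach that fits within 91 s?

5×reality-finale break uses 85 of the 91 s and totals 1070.
Every other selection either busts 91 s or fails to beat 1070.

1070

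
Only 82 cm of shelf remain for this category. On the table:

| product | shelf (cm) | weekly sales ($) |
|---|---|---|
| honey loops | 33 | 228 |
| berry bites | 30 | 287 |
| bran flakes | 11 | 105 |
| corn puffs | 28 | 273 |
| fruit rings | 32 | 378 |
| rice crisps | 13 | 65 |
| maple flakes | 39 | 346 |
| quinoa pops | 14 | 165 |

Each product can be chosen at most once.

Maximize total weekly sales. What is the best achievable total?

A density-first pass picks corn puffs + fruit rings + quinoa pops — 816 at 74 cm.
Replace corn puffs with berry bites: the trade gains 14 net, giving 830 at 76 cm.

830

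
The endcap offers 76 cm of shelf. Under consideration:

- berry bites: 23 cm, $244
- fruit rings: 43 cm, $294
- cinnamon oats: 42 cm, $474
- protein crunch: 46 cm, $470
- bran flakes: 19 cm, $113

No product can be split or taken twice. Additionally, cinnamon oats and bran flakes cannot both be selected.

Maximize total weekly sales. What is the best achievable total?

Best packing: berry bites + cinnamon oats — 65 cm, 718 total.
No other feasible combination exceeds 718.

718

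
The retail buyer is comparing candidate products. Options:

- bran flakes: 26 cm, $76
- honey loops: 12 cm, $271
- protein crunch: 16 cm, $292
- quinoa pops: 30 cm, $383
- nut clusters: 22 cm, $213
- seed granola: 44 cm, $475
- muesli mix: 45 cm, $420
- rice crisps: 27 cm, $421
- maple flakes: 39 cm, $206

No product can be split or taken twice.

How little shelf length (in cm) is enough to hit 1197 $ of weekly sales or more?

77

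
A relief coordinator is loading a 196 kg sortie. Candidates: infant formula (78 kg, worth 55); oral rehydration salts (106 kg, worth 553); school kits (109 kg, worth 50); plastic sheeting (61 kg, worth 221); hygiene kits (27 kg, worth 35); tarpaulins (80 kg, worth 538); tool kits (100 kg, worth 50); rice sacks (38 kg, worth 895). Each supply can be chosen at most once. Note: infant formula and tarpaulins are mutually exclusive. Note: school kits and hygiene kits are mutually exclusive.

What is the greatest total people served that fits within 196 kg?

1654

Plastic sheeting + tarpaulins + rice sacks uses 179 of the 196 kg and totals 1654.
The closest alternative, oral rehydration salts + hygiene kits + rice sacks, reaches only 1483.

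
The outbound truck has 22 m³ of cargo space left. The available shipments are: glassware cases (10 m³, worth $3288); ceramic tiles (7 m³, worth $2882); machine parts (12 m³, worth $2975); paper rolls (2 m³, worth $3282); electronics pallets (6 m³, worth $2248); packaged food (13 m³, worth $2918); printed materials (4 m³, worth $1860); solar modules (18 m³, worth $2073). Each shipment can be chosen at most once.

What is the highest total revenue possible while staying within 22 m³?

10678

The ratio heuristic lands on ceramic tiles + paper rolls + electronics pallets + printed materials (10272) but leaves 3 m³ idle.
The 7 m³ tied up in ceramic tiles is better spent on glassware cases — total rises to 10678 (22 m³).
The closest alternative, ceramic tiles + paper rolls + electronics pallets + printed materials, reaches only 10272.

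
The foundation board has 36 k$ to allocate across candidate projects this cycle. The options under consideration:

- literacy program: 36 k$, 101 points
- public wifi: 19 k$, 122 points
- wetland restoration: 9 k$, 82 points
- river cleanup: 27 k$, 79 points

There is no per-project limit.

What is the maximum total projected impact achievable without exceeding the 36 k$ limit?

The ratio ordering already packs tightly: 4×wetland restoration, 36 k$, 328.
No other feasible combination exceeds 328.

328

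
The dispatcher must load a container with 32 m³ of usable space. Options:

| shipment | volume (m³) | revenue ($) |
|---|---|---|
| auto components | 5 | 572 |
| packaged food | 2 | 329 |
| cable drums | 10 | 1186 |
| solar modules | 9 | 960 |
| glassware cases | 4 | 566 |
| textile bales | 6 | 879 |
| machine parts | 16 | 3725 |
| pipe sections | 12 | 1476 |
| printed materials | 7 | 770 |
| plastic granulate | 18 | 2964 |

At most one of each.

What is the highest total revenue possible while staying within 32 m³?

5806

Taking the top-ratio shipments first gives packaged food + glassware cases + textile bales + machine parts for 5499 (28 m³).
Replace textile bales with cable drums: the trade gains 307 net, giving 5806 at 32 m³.
Next best is cable drums + textile bales + machine parts at 5790 (32 m³) — short by 16.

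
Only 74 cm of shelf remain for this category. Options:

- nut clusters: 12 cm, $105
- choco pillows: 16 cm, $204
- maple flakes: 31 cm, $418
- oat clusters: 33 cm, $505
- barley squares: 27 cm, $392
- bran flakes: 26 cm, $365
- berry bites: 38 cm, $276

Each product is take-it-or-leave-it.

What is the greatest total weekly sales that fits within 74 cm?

Density check — oat clusters 15.30, barley squares 14.52, bran flakes 14.04 are the best per cm.
A density-first pass picks nut clusters + oat clusters + barley squares — 1002 at 72 cm.
The 45 cm tied up in nut clusters and oat clusters is better spent on choco pillows + maple flakes — total rises to 1014 (74 cm).
An exhaustive check of the 128 subsets confirms 1014.

1014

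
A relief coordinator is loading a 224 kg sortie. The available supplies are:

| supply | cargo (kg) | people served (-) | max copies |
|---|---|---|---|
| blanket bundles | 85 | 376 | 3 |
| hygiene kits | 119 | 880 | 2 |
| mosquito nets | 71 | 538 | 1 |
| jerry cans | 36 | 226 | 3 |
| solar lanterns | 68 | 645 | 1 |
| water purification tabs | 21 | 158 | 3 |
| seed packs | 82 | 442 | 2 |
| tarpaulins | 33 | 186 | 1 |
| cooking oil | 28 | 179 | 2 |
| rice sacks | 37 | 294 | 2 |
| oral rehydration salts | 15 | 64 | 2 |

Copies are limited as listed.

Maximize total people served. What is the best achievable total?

1819

A density-first pass picks mosquito nets + solar lanterns + 2×rice sacks — 1771 at 213 kg.
Dropping mosquito nets and rice sacks frees 108 kg; slotting in hygiene kits (119 kg) lifts the total to 1819 at 224 kg.
That's the maximum — no swap from here does better than 1819.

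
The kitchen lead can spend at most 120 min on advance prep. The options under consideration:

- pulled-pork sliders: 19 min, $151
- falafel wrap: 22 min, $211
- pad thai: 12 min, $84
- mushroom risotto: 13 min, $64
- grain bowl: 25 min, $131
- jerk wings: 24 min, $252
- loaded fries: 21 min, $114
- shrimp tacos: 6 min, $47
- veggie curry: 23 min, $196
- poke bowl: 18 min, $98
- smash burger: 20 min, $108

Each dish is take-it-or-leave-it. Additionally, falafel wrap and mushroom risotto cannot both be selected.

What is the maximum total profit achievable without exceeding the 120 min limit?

1002

Pulled-pork sliders + falafel wrap + pad thai + jerk wings + veggie curry + smash burger uses 120 of the 120 min and totals 1002.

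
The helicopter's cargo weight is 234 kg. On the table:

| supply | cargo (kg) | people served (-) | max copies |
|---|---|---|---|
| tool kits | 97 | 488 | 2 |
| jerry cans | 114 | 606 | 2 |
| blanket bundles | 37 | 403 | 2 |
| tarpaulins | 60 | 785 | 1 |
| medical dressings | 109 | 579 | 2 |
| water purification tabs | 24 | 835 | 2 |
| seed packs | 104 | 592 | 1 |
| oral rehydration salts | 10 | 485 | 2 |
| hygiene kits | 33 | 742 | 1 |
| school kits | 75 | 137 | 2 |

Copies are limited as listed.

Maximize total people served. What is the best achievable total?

By people served per kg: oral rehydration salts 48.50, water purification tabs 34.79, hygiene kits 22.48, tarpaulins 13.08 lead.
Blanket bundles + tarpaulins + 2×water purification tabs + 2×oral rehydration salts + hygiene kits uses 198 of the 234 kg and totals 4570.

4570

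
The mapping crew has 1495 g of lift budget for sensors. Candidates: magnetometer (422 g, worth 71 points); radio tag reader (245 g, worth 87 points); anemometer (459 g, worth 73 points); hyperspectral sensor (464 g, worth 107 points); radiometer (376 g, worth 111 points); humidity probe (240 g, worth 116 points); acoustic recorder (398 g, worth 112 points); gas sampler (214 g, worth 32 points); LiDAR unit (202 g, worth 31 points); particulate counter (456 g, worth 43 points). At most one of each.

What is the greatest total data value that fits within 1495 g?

458

Greedy by ratio would take radio tag reader + radiometer + humidity probe + acoustic recorder + LiDAR unit: 1461 g used, total 457.
The 202 g tied up in LiDAR unit is better spent on gas sampler — total rises to 458 (1473 g).
Next best is radio tag reader + radiometer + humidity probe + acoustic recorder + LiDAR unit at 457 (1461 g) — short by 1.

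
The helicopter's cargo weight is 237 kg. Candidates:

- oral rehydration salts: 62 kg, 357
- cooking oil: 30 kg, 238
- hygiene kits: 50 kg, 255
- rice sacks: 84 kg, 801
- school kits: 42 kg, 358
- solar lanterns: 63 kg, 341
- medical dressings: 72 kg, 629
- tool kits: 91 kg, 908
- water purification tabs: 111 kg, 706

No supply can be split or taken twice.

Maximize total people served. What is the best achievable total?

Density check — tool kits 9.98, rice sacks 9.54, medical dressings 8.74, school kits 8.52 are the best per kg.
Greedy by ratio would take rice sacks + school kits + tool kits: 217 kg used, total 2067.
The 84 kg tied up in rice sacks is better spent on cooking oil + medical dressings — total rises to 2133 (235 kg).
Next best is rice sacks + school kits + tool kits at 2067 (217 kg) — short by 66.

2133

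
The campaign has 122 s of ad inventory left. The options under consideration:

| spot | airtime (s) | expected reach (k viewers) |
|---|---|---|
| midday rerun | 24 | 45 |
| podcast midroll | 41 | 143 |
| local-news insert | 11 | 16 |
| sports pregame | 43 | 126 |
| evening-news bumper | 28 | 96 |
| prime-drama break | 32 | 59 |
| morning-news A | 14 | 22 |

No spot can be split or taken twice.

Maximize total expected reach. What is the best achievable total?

365

By expected reach per s: podcast midroll 3.49, evening-news bumper 3.43, sports pregame 2.93 lead.
Taking podcast midroll + sports pregame + evening-news bumper: 112 s used, 365 in expected reach.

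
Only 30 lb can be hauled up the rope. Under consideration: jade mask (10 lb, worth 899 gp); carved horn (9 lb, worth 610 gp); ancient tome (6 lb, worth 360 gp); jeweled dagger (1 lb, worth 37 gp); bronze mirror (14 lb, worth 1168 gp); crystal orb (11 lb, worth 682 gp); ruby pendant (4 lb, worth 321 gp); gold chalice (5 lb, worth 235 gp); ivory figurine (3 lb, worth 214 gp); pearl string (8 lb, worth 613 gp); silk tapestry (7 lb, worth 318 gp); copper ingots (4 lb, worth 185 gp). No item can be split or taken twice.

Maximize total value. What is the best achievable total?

2427

Filling by ratio: jade mask + jeweled dagger + bronze mirror + ruby pendant for 2425, with 1 lb left unused.
Dropping jeweled dagger and ruby pendant frees 5 lb; slotting in ancient tome (6 lb) lifts the total to 2427 at 30 lb.
Every other selection either busts 30 lb or fails to beat 2427.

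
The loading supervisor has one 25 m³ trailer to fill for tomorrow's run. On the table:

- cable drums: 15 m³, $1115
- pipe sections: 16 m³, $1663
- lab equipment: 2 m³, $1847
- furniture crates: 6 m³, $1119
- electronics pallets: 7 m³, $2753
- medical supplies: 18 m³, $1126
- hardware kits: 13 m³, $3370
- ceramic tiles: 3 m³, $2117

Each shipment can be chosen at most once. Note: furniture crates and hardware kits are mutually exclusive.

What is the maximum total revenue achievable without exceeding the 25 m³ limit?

10087

Best packing: lab equipment + electronics pallets + hardware kits + ceramic tiles — 25 m³, 10087 total.
Runner-up electronics pallets + hardware kits + ceramic tiles tops out at 8240.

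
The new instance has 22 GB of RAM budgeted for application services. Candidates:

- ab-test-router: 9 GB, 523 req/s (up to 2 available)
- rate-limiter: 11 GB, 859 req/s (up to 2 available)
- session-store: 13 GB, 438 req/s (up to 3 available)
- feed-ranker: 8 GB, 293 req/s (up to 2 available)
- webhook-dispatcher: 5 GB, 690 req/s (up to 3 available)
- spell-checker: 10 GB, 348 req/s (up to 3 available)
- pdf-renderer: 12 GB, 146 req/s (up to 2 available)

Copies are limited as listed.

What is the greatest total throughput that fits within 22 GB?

2239

The ratio heuristic lands on 3×webhook-dispatcher (2070) but leaves 7 GB idle.
Dropping webhook-dispatcher frees 5 GB; slotting in rate-limiter (11 GB) lifts the total to 2239 at 21 GB.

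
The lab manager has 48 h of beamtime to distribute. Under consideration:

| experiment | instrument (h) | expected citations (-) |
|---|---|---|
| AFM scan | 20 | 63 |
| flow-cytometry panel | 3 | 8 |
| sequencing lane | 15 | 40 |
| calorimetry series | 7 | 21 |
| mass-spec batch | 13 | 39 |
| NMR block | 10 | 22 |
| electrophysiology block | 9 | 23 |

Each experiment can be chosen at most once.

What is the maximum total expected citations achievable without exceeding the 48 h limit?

Ranking by ratio (expected citations/h): AFM scan 3.15, calorimetry series 3.00, mass-spec batch 3.00.
Taking the top-ratio experiments first gives AFM scan + flow-cytometry panel + calorimetry series + mass-spec batch for 131 (43 h).
Replace flow-cytometry panel and calorimetry series with sequencing lane: the trade gains 11 net, giving 142 at 48 h.
Nothing else within 48 h beats 142.

142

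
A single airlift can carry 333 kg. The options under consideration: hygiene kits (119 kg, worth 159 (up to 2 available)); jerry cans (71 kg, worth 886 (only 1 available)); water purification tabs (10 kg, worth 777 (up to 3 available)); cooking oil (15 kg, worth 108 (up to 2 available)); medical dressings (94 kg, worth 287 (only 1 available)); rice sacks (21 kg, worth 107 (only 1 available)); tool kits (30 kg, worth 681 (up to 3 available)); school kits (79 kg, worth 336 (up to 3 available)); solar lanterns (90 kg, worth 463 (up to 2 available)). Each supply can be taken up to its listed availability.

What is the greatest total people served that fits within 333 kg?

6046

Best packing: jerry cans + 3×water purification tabs + 2×cooking oil + rice sacks + 3×tool kits + solar lanterns — 332 kg, 6046 total.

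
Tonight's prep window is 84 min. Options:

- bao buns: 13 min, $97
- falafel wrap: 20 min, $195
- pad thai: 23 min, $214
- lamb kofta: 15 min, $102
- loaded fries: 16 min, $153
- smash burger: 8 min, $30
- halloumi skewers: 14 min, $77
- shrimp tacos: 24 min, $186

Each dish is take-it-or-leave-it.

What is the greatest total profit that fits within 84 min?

Density check — falafel wrap 9.75, loaded fries 9.56, pad thai 9.30, shrimp tacos 7.75 are the best per min.
The ratio ordering already packs tightly: falafel wrap + pad thai + loaded fries + shrimp tacos, 83 min, 748.
No other feasible combination exceeds 748.

748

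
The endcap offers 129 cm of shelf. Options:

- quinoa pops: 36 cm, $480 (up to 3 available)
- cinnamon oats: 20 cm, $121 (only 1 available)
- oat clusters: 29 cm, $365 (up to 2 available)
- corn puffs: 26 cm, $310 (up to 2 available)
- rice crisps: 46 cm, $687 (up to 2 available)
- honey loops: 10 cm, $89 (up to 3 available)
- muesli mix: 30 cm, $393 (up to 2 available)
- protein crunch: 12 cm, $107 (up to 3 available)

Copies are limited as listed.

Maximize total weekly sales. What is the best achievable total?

1854

The ratio ordering already packs tightly: quinoa pops + 2×rice crisps, 128 cm, 1854.
That's the maximum — no swap from here does better than 1854.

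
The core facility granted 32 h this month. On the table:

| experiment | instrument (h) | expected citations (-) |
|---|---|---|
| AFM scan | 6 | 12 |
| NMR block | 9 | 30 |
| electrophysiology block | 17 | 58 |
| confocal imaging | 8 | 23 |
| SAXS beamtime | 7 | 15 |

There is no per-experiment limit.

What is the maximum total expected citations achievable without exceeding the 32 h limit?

100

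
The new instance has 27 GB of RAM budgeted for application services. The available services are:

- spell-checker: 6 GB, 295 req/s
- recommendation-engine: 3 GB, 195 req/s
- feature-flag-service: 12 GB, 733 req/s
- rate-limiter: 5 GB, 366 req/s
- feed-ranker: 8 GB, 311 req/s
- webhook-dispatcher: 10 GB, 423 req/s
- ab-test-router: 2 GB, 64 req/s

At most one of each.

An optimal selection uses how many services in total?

4

Best achievable throughput is 1589.
spell-checker + recommendation-engine + feature-flag-service + rate-limiter hits 1589 at 26 GB.
Any selection reaching 1589 contains exactly 4 services.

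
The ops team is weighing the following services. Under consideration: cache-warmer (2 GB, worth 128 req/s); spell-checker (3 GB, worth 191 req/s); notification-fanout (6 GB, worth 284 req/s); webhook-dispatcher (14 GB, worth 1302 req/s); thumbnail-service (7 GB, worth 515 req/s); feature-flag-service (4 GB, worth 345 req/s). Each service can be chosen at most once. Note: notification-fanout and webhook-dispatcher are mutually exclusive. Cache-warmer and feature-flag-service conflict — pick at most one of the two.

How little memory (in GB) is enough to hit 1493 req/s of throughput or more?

Minimise GB subject to total throughput ≥ 1493.
spell-checker + webhook-dispatcher: 1493 throughput at 17 GB.
Any bundle with less than 17 GB falls short of 1493.

17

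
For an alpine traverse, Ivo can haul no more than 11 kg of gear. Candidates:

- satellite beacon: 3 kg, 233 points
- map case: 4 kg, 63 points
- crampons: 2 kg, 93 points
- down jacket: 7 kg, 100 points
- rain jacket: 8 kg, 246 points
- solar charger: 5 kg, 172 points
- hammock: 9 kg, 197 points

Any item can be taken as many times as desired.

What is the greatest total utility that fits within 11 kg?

Ranking by ratio (utility/kg): satellite beacon 77.67, crampons 46.50, solar charger 34.40.
The ratio ordering already packs tightly: 3×satellite beacon + crampons, 11 kg, 792.
Nothing else within 11 kg beats 792.

792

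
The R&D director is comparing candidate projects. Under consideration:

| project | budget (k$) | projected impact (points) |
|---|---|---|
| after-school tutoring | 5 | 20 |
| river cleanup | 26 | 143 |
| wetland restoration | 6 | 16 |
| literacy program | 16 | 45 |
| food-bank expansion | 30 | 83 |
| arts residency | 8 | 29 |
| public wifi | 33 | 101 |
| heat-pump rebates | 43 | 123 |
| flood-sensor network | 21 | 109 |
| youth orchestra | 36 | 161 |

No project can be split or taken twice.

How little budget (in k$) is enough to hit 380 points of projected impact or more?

83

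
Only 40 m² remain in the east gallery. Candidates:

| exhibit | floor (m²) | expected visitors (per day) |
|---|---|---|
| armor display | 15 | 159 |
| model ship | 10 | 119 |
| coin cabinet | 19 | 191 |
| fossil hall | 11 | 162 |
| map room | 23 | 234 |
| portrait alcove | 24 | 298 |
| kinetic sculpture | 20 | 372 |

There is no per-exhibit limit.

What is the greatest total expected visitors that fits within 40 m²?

By expected visitors per m²: kinetic sculpture 18.60, fossil hall 14.73, portrait alcove 12.42 lead.
The ratio ordering already packs tightly: 2×kinetic sculpture, 40 m², 744.

744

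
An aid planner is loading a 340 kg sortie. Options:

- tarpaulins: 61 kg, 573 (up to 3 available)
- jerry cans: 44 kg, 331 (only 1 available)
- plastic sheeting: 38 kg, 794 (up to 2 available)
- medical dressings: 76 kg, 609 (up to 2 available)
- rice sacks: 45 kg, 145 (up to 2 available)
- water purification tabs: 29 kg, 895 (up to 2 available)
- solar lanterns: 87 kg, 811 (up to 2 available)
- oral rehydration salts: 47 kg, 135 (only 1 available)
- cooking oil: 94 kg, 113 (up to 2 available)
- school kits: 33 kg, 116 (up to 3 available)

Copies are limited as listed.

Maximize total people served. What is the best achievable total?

5133

Taking the top-ratio supplies first gives 3×tarpaulins + 2×plastic sheeting + 2×water purification tabs for 5097 (317 kg).
The 61 kg tied up in tarpaulins is better spent on medical dressings — total rises to 5133 (332 kg).
Nothing else within 340 kg beats 5133.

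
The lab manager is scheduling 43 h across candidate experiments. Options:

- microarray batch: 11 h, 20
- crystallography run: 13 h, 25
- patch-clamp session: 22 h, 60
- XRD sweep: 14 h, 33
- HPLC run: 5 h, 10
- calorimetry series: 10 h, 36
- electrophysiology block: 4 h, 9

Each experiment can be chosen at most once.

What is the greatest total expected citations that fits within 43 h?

Filling by ratio: patch-clamp session + HPLC run + calorimetry series + electrophysiology block for 115, with 2 h left unused.
The 9 h tied up in HPLC run and electrophysiology block is better spent on microarray batch — total rises to 116 (43 h).
Runner-up patch-clamp session + HPLC run + calorimetry series + electrophysiology block tops out at 115.

116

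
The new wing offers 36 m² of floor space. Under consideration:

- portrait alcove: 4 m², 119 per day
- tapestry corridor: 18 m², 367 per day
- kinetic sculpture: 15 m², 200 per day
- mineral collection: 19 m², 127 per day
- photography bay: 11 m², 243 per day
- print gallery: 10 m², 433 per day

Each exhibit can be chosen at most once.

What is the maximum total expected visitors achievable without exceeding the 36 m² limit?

A density-first pass picks portrait alcove + photography bay + print gallery — 795 at 25 m².
Replace photography bay with tapestry corridor: the trade gains 124 net, giving 919 at 32 m².
The spare 4 m² is too small for any remaining exhibit, and no exchange beats 919.

919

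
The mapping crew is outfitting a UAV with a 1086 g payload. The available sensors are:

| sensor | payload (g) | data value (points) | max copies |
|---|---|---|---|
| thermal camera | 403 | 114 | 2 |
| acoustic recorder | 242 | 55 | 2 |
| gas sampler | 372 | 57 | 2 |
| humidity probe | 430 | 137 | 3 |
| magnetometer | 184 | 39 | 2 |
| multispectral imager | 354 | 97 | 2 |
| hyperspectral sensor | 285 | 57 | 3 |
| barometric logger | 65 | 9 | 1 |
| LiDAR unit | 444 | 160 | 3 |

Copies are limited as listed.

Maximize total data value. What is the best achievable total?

359

The ratio ordering already packs tightly: magnetometer + 2×LiDAR unit, 1072 g, 359.
That's the maximum — no swap from here does better than 359.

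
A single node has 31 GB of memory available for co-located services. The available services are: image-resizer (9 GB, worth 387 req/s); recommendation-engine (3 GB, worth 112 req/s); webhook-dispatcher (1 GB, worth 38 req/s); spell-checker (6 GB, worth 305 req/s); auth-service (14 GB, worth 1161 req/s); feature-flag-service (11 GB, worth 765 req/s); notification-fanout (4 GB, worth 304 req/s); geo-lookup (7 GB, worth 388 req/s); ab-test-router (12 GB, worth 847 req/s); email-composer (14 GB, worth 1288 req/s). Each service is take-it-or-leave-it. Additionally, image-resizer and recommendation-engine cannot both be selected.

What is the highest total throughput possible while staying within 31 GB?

2561

Taking the top-ratio services first gives webhook-dispatcher + auth-service + email-composer for 2487 (29 GB).
The 1 GB tied up in webhook-dispatcher is better spent on recommendation-engine — total rises to 2561 (31 GB).
That's the maximum — no feasible swap from here does better than 2561.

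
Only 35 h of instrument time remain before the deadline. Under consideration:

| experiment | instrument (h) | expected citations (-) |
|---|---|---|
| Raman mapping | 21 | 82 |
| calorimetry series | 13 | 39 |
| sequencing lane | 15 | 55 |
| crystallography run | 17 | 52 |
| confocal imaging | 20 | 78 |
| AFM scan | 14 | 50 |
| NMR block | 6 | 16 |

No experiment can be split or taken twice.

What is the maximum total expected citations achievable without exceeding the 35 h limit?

133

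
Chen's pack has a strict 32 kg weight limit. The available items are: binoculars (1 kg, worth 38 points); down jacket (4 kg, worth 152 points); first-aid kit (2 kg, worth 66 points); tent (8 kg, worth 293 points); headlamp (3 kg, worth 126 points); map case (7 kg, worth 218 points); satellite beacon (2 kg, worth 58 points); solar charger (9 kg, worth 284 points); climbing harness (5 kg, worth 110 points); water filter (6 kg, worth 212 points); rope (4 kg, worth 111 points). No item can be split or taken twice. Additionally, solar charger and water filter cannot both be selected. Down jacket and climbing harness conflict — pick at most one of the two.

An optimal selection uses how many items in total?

7

The maximum utility within 32 kg is 1125.
down jacket + first-aid kit + tent + headlamp + map case + satellite beacon + water filter hits 1125 at 32 kg.
Any selection reaching 1125 contains exactly 7 items.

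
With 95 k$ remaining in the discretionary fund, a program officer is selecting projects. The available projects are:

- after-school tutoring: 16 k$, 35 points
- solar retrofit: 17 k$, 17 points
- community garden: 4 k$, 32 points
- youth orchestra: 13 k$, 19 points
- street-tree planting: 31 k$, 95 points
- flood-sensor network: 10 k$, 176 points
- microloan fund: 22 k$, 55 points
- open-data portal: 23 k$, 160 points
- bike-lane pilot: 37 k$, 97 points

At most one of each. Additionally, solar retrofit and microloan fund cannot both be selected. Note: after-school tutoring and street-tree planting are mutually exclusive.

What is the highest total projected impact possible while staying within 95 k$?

518

The ratio ordering already packs tightly: community garden + street-tree planting + flood-sensor network + microloan fund + open-data portal, 90 k$, 518.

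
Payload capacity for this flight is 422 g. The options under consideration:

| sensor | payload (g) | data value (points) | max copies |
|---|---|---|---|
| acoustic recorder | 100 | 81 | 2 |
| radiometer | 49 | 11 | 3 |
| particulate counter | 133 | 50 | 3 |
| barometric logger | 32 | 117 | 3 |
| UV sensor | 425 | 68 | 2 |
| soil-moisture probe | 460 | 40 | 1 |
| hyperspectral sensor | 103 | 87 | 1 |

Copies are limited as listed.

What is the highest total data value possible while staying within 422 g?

600

By data value per g: barometric logger 3.66, hyperspectral sensor 0.84, acoustic recorder 0.81 lead.
2×acoustic recorder + 3×barometric logger + hyperspectral sensor uses 399 of the 422 g and totals 600.
That's the maximum — no swap from here does better than 600.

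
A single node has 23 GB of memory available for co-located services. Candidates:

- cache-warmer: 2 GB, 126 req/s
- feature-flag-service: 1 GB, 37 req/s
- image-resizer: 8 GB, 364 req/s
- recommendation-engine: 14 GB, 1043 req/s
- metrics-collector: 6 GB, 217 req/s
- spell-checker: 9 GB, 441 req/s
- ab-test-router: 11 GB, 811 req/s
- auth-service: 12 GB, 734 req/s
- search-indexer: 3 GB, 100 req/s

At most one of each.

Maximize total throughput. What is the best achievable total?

1545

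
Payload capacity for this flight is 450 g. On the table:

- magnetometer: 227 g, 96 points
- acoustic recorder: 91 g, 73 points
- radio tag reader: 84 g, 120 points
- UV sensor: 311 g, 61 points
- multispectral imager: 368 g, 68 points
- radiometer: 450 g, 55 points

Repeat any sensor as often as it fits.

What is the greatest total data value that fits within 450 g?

600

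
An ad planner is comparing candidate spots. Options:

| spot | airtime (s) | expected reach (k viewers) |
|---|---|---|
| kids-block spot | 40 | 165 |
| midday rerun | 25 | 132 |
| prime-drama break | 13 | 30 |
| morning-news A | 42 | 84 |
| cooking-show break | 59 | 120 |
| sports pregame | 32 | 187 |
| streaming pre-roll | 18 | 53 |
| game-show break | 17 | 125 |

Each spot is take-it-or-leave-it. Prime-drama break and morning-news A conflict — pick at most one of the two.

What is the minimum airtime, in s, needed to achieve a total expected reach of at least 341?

62

Need the lightest bundle worth ≥ 341.
Taking prime-drama break + sports pregame + game-show break gives 342 (≥ 341) for 62 s.
Below 62 s the best achievable stays under 341.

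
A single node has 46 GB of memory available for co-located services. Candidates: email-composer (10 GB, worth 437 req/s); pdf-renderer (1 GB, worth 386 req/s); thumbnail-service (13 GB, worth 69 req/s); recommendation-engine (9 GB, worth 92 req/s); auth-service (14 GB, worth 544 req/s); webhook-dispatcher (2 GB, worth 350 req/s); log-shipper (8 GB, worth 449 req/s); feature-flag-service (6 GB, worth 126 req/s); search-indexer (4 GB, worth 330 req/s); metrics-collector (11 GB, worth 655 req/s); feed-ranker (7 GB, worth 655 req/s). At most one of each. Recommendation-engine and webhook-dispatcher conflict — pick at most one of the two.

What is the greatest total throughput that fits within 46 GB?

Taking email-composer + pdf-renderer + webhook-dispatcher + log-shipper + search-indexer + metrics-collector + feed-ranker: 43 GB used, 3262 in throughput.

3262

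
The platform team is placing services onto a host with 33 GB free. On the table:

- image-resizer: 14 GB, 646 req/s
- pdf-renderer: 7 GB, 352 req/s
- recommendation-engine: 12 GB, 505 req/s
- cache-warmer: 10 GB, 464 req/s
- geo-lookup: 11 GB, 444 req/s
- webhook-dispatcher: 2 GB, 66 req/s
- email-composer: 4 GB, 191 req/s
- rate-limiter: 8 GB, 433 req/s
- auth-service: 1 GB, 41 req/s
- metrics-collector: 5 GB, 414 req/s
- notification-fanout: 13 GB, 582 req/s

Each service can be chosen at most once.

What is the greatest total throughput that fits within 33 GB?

Greedy by ratio would take pdf-renderer + webhook-dispatcher + email-composer + rate-limiter + auth-service + metrics-collector: 27 GB used, total 1497.
Dropping webhook-dispatcher and email-composer and auth-service frees 7 GB; slotting in notification-fanout (13 GB) lifts the total to 1781 at 33 GB.
Next best is pdf-renderer + cache-warmer + webhook-dispatcher + rate-limiter + auth-service + metrics-collector at 1770 (33 GB) — short by 11.

1781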